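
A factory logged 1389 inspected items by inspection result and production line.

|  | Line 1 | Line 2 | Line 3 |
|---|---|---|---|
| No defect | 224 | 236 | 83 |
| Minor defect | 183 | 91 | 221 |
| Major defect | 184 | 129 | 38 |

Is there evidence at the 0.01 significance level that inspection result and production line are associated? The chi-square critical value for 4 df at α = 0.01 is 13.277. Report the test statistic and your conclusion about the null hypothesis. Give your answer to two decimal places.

Row totals: 543, 495, 351. Column totals: 591, 456, 342. Grand total N = 1389.
Expected counts (row total × column total / N):
  No defect, Line 1: 543×591/1389 = 231.039
  No defect, Line 2: 543×456/1389 = 178.263
  No defect, Line 3: 543×342/1389 = 133.698
  Minor defect, Line 1: 495×591/1389 = 210.616
  Minor defect, Line 2: 495×456/1389 = 162.505
  Minor defect, Line 3: 495×342/1389 = 121.879
  Major defect, Line 1: 351×591/1389 = 149.346
  Major defect, Line 2: 351×456/1389 = 115.231
  Major defect, Line 3: 351×342/1389 = 86.423
Contributions (O − E)²/E:
  (224 − 231.039)²/231.039 = 0.2145
  (236 − 178.263)²/178.263 = 18.7002
  (83 − 133.698)²/133.698 = 19.2246
  (183 − 210.616)²/210.616 = 3.6210
  (91 − 162.505)²/162.505 = 31.4634
  (221 − 121.879)²/121.879 = 80.6125
  (184 − 149.346)²/149.346 = 8.0411
  (129 − 115.231)²/115.231 = 1.6453
  (38 − 86.423)²/86.423 = 27.1315
χ² = 0.2145 + 18.7002 + 19.2246 + 3.6210 + 31.4634 + 80.6125 + 8.0411 + 1.6453 + 27.1315 = 190.65
df = (3−1)(3−1) = 4. Since 190.65 > 13.277, reject the null hypothesis of independence at α = 0.01.

190.65; reject H₀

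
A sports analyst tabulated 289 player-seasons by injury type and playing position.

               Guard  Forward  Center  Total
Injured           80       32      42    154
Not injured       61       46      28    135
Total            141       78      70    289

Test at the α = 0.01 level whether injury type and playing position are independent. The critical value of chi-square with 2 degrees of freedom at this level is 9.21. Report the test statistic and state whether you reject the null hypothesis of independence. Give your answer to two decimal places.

6.65; fail to reject H₀

Grand total N = 289.
Expected counts (row total × column total / N):
  Injured, Guard: 154×141/289 = 75.135
  Injured, Forward: 154×78/289 = 41.564
  Injured, Center: 154×70/289 = 37.301
  Not injured, Guard: 135×141/289 = 65.865
  Not injured, Forward: 135×78/289 = 36.436
  Not injured, Center: 135×70/289 = 32.699
Contributions (O − E)²/E:
  (80 − 75.135)²/75.135 = 0.3150
  (32 − 41.564)²/41.564 = 2.2007
  (42 − 37.301)²/37.301 = 0.5920
  (61 − 65.865)²/65.865 = 0.3593
  (46 − 36.436)²/36.436 = 2.5104
  (28 − 32.699)²/32.699 = 0.6753
χ² = 0.3150 + 2.2007 + 0.5920 + 0.3593 + 2.5104 + 0.6753 = 6.65
df = (2−1)(3−1) = 2. Since 6.65 < 9.21, fail to reject the null hypothesis of independence at α = 0.01.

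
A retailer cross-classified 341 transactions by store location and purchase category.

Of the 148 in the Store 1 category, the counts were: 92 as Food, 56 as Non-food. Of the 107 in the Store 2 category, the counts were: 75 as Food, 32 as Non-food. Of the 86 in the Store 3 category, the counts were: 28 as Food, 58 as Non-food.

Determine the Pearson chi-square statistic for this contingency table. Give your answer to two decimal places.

30.08

Row totals: 148, 107, 86. Column totals: 195, 146. Grand total N = 341.
Expected counts (row total × column total / N):
  Store 1, Food: 148×195/341 = 84.633
  Store 1, Non-food: 148×146/341 = 63.367
  Store 2, Food: 107×195/341 = 61.188
  Store 2, Non-food: 107×146/341 = 45.812
  Store 3, Food: 86×195/341 = 49.179
  Store 3, Non-food: 86×146/341 = 36.821
Contributions (O − E)²/E:
  (92 − 84.633)²/84.633 = 0.6413
  (56 − 63.367)²/63.367 = 0.8565
  (75 − 61.188)²/61.188 = 3.1178
  (32 − 45.812)²/45.812 = 4.1642
  (28 − 49.179)²/49.179 = 9.1208
  (58 − 36.821)²/36.821 = 12.1819
χ² = 0.6413 + 0.8565 + 3.1178 + 4.1642 + 9.1208 + 12.1819 = 30.08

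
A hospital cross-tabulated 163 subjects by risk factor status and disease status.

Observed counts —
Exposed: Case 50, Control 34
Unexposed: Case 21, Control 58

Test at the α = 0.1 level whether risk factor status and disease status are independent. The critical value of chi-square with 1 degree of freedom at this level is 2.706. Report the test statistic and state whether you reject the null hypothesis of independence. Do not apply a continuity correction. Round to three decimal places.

17.969; reject H₀

Row totals: 84, 79. Column totals: 71, 92. Grand total N = 163.
Expected counts (row total × column total / N):
  Exposed, Case: 84×71/163 = 36.5890
  Exposed, Control: 84×92/163 = 47.4110
  Unexposed, Case: 79×71/163 = 34.4110
  Unexposed, Control: 79×92/163 = 44.5890
Contributions (O − E)²/E:
  (50 − 36.5890)²/36.5890 = 4.9155
  (34 − 47.4110)²/47.4110 = 3.7935
  (21 − 34.4110)²/34.4110 = 5.2267
  (58 − 44.5890)²/44.5890 = 4.0336
χ² = 4.9155 + 3.7935 + 5.2267 + 4.0336 = 17.969
df = (2−1)(2−1) = 1. Since 17.969 > 2.706, reject the null hypothesis of independence at α = 0.1.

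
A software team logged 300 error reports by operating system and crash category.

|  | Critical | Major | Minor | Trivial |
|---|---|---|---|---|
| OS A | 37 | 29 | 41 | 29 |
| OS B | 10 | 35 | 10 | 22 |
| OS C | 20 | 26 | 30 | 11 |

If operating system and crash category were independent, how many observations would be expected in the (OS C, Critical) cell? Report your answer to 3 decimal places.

19.430

Row total (OS C) = 87; column total (Critical) = 67; grand total N = 300.
Expected count = (row total × column total) / N = 87 × 67 / 300 = 19.430.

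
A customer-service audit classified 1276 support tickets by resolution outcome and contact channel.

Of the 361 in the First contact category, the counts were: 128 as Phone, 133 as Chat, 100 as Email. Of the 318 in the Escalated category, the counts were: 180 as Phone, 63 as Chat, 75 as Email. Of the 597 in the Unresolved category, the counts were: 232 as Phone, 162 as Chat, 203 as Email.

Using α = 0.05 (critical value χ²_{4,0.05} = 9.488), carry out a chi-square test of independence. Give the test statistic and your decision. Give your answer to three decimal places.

Row totals: 361, 318, 597. Column totals: 540, 358, 378. Grand total N = 1276.
Expected counts (row total × column total / N):
  First contact, Phone: 361×540/1276 = 152.7743
  First contact, Chat: 361×358/1276 = 101.2837
  First contact, Email: 361×378/1276 = 106.9420
  Escalated, Phone: 318×540/1276 = 134.5768
  Escalated, Chat: 318×358/1276 = 89.2194
  Escalated, Email: 318×378/1276 = 94.2038
  Unresolved, Phone: 597×540/1276 = 252.6489
  Unresolved, Chat: 597×358/1276 = 167.4969
  Unresolved, Email: 597×378/1276 = 176.8542
Contributions (O − E)²/E:
  (128 − 152.7743)²/152.7743 = 4.0175
  (133 − 101.2837)²/101.2837 = 9.9317
  (100 − 106.9420)²/106.9420 = 0.4506
  (180 − 134.5768)²/134.5768 = 15.3315
  (63 − 89.2194)²/89.2194 = 7.7052
  (75 − 94.2038)²/94.2038 = 3.9148
  (232 − 252.6489)²/252.6489 = 1.6876
  (162 − 167.4969)²/167.4969 = 0.1804
  (203 − 176.8542)²/176.8542 = 3.8653
χ² = 4.0175 + 9.9317 + 0.4506 + 15.3315 + 7.7052 + 3.9148 + 1.6876 + 0.1804 + 3.8653 = 47.085
df = (3−1)(3−1) = 4. Since 47.085 > 9.488, reject the null hypothesis of independence at α = 0.05.

47.085; reject H₀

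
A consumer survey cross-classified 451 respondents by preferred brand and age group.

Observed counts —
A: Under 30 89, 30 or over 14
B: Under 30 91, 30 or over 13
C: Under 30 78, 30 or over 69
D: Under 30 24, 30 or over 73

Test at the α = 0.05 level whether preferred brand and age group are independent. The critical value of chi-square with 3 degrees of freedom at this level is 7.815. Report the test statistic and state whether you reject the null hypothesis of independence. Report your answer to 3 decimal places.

Row totals: 103, 104, 147, 97. Column totals: 282, 169. Grand total N = 451.
Expected counts (row total × column total / N):
  A, Under 30: 103×282/451 = 64.4035
  A, 30 or over: 103×169/451 = 38.5965
  B, Under 30: 104×282/451 = 65.0288
  B, 30 or over: 104×169/451 = 38.9712
  C, Under 30: 147×282/451 = 91.9157
  C, 30 or over: 147×169/451 = 55.0843
  D, Under 30: 97×282/451 = 60.6519
  D, 30 or over: 97×169/451 = 36.3481
Contributions (O − E)²/E:
  (89 − 64.4035)²/64.4035 = 9.3937
  (14 − 38.5965)²/38.5965 = 15.6747
  (91 − 65.0288)²/65.0288 = 10.3724
  (13 − 38.9712)²/38.9712 = 17.3077
  (78 − 91.9157)²/91.9157 = 2.1068
  (69 − 55.0843)²/55.0843 = 3.5155
  (24 − 60.6519)²/60.6519 = 22.1487
  (73 − 36.3481)²/36.3481 = 36.9582
χ² = 9.3937 + 15.6747 + 10.3724 + 17.3077 + 2.1068 + 3.5155 + 22.1487 + 36.9582 = 117.478
df = (4−1)(2−1) = 3. Since 117.478 > 7.815, reject the null hypothesis of independence at α = 0.05.

117.478; reject H₀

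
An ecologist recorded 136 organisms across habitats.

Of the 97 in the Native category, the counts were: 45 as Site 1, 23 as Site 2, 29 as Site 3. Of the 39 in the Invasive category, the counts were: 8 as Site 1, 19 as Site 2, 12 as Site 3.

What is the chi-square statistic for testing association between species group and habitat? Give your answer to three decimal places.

10.420

Row totals: 97, 39. Column totals: 53, 42, 41. Grand total N = 136.
Expected counts (row total × column total / N):
  Native, Site 1: 97×53/136 = 37.8015
  Native, Site 2: 97×42/136 = 29.9559
  Native, Site 3: 97×41/136 = 29.2426
  Invasive, Site 1: 39×53/136 = 15.1985
  Invasive, Site 2: 39×42/136 = 12.0441
  Invasive, Site 3: 39×41/136 = 11.7574
Contributions (O − E)²/E:
  (45 − 37.8015)²/37.8015 = 1.3708
  (23 − 29.9559)²/29.9559 = 1.6152
  (29 − 29.2426)²/29.2426 = 0.0020
  (8 − 15.1985)²/15.1985 = 3.4094
  (19 − 12.0441)²/12.0441 = 4.0173
  (12 − 11.7574)²/11.7574 = 0.0050
χ² = 1.3708 + 1.6152 + 0.0020 + 3.4094 + 4.0173 + 0.0050 = 10.420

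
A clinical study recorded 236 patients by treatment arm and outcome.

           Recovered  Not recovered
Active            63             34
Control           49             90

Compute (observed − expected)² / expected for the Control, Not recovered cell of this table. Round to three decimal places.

3.941

Row total (Control) = 139; column total (Not recovered) = 124; N = 236.
Expected count E = 139 × 124 / 236 = 73.0339.
Contribution = (O − E)²/E = (90 − 73.0339)² / 73.0339 = 3.941.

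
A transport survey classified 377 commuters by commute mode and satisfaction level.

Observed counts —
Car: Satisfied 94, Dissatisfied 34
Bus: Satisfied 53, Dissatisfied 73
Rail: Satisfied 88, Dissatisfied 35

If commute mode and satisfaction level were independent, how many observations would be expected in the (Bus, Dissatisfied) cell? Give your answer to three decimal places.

47.459

Row total (Bus) = 126; column total (Dissatisfied) = 142; grand total N = 377.
Expected count = (row total × column total) / N = 126 × 142 / 377 = 47.459.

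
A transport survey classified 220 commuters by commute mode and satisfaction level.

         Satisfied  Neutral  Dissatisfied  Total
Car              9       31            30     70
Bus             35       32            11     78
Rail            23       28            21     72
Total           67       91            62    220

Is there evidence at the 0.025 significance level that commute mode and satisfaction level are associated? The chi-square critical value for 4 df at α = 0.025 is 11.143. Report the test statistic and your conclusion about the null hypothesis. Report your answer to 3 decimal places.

Grand total N = 220.
Expected counts (row total × column total / N):
  Car, Satisfied: 70×67/220 = 21.31818
  Car, Neutral: 70×91/220 = 28.95455
  Car, Dissatisfied: 70×62/220 = 19.72727
  Bus, Satisfied: 78×67/220 = 23.75455
  Bus, Neutral: 78×91/220 = 32.26364
  Bus, Dissatisfied: 78×62/220 = 21.98182
  Rail, Satisfied: 72×67/220 = 21.92727
  Rail, Neutral: 72×91/220 = 29.78182
  Rail, Dissatisfied: 72×62/220 = 20.29091
Contributions (O − E)²/E:
  (9 − 21.31818)²/21.31818 = 7.1178
  (31 − 28.95455)²/28.95455 = 0.1445
  (30 − 19.72727)²/19.72727 = 5.3494
  (35 − 23.75455)²/23.75455 = 5.3236
  (32 − 32.26364)²/32.26364 = 0.0022
  (11 − 21.98182)²/21.98182 = 5.4864
  (23 − 21.92727)²/21.92727 = 0.0525
  (28 − 29.78182)²/29.78182 = 0.1066
  (21 − 20.29091)²/20.29091 = 0.0248
χ² = 7.1178 + 0.1445 + 5.3494 + 5.3236 + 0.0022 + 5.4864 + 0.0525 + 0.1066 + 0.0248 = 23.608
df = (3−1)(3−1) = 4. Since 23.608 > 11.143, reject the null hypothesis of independence at α = 0.025.

23.608; reject H₀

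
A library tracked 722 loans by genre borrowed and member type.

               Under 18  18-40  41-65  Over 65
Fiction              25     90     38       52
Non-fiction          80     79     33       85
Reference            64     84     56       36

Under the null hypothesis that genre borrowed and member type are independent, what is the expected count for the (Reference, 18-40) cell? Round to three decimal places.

84.100

Row total (Reference) = 240; column total (18-40) = 253; grand total N = 722.
Expected count = (row total × column total) / N = 240 × 253 / 722 = 84.100.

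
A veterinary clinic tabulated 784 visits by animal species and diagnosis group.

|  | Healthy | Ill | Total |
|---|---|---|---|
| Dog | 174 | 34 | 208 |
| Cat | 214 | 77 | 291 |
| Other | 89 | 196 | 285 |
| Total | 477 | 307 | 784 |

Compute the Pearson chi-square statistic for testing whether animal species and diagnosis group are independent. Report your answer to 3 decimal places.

Grand total N = 784.
Expected counts (row total × column total / N):
  Dog, Healthy: 208×477/784 = 126.55102
  Dog, Ill: 208×307/784 = 81.44898
  Cat, Healthy: 291×477/784 = 177.04974
  Cat, Ill: 291×307/784 = 113.95026
  Other, Healthy: 285×477/784 = 173.39923
  Other, Ill: 285×307/784 = 111.60077
Contributions (O − E)²/E:
  (174 − 126.55102)²/126.55102 = 17.7905
  (34 − 81.44898)²/81.44898 = 27.6419
  (214 − 177.04974)²/177.04974 = 7.7115
  (77 − 113.95026)²/113.95026 = 11.9817
  (89 − 173.39923)²/173.39923 = 41.0799
  (196 − 111.60077)²/111.60077 = 63.8278
χ² = 17.7905 + 27.6419 + 7.7115 + 11.9817 + 41.0799 + 63.8278 = 170.033

170.033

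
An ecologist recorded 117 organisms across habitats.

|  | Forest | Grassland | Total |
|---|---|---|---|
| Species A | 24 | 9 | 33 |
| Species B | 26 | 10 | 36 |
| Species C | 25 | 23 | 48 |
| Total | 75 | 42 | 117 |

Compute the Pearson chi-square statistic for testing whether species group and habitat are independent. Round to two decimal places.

5.11

Grand total N = 117.
Expected counts (row total × column total / N):
  Species A, Forest: 33×75/117 = 21.154
  Species A, Grassland: 33×42/117 = 11.846
  Species B, Forest: 36×75/117 = 23.077
  Species B, Grassland: 36×42/117 = 12.923
  Species C, Forest: 48×75/117 = 30.769
  Species C, Grassland: 48×42/117 = 17.231
Contributions (O − E)²/E:
  (24 − 21.154)²/21.154 = 0.3829
  (9 − 11.846)²/11.846 = 0.6838
  (26 − 23.077)²/23.077 = 0.3702
  (10 − 12.923)²/12.923 = 0.6611
  (25 − 30.769)²/30.769 = 1.0817
  (23 − 17.231)²/17.231 = 1.9315
χ² = 0.3829 + 0.6838 + 0.3702 + 0.6611 + 1.0817 + 1.9315 = 5.11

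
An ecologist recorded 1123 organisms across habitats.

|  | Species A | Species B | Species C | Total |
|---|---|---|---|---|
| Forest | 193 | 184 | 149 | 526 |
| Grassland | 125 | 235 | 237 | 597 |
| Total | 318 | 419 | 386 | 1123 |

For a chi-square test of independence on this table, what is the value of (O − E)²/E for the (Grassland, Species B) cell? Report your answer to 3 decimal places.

Row total (Grassland) = 597; column total (Species B) = 419; N = 1123.
Expected count E = 597 × 419 / 1123 = 222.7453.
Contribution = (O − E)²/E = (235 − 222.7453)² / 222.7453 = 0.674.

0.674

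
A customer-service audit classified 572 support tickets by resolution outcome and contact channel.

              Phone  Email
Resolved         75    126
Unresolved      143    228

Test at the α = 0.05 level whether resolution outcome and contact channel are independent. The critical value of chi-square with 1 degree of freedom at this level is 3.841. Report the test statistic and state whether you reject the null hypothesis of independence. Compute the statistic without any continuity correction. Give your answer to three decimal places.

Row totals: 201, 371. Column totals: 218, 354. Grand total N = 572.
Expected counts (row total × column total / N):
  Resolved, Phone: 201×218/572 = 76.6049
  Resolved, Email: 201×354/572 = 124.3951
  Unresolved, Phone: 371×218/572 = 141.3951
  Unresolved, Email: 371×354/572 = 229.6049
Contributions (O − E)²/E:
  (75 − 76.6049)²/76.6049 = 0.0336
  (126 − 124.3951)²/124.3951 = 0.0207
  (143 − 141.3951)²/141.3951 = 0.0182
  (228 − 229.6049)²/229.6049 = 0.0112
χ² = 0.0336 + 0.0207 + 0.0182 + 0.0112 = 0.084
df = (2−1)(2−1) = 1. Since 0.084 < 3.841, fail to reject the null hypothesis of independence at α = 0.05.

0.084; fail to reject H₀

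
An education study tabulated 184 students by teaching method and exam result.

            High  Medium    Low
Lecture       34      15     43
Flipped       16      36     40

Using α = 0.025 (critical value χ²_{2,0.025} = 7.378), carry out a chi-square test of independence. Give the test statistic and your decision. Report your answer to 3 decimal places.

Row totals: 92, 92. Column totals: 50, 51, 83. Grand total N = 184.
Expected counts (row total × column total / N):
  Lecture, High: 92×50/184 = 25.0000
  Lecture, Medium: 92×51/184 = 25.5000
  Lecture, Low: 92×83/184 = 41.5000
  Flipped, High: 92×50/184 = 25.0000
  Flipped, Medium: 92×51/184 = 25.5000
  Flipped, Low: 92×83/184 = 41.5000
Contributions (O − E)²/E:
  (34 − 25.0000)²/25.0000 = 3.2400
  (15 − 25.5000)²/25.5000 = 4.3235
  (43 − 41.5000)²/41.5000 = 0.0542
  (16 − 25.0000)²/25.0000 = 3.2400
  (36 − 25.5000)²/25.5000 = 4.3235
  (40 − 41.5000)²/41.5000 = 0.0542
χ² = 3.2400 + 4.3235 + 0.0542 + 3.2400 + 4.3235 + 0.0542 = 15.235
df = (2−1)(3−1) = 2. Since 15.235 > 7.378, reject the null hypothesis of independence at α = 0.025.

15.235; reject H₀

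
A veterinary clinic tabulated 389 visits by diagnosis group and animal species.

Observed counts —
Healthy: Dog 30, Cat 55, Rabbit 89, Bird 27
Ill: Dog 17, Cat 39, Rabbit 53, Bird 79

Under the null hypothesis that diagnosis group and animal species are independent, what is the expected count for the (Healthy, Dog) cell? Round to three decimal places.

24.285

Row total (Healthy) = 201; column total (Dog) = 47; grand total N = 389.
Expected count = (row total × column total) / N = 201 × 47 / 389 = 24.285.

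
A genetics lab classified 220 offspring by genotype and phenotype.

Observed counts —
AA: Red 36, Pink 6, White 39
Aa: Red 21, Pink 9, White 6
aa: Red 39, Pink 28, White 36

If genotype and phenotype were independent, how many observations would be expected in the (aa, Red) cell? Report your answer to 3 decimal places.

44.945

Row total (aa) = 103; column total (Red) = 96; grand total N = 220.
Expected count = (row total × column total) / N = 103 × 96 / 220 = 44.945.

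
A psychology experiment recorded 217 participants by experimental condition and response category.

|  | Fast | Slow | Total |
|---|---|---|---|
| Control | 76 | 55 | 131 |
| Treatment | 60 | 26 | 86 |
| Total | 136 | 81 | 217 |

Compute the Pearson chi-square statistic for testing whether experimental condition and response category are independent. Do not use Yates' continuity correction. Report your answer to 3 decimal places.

3.065

Grand total N = 217.
Expected counts (row total × column total / N):
  Control, Fast: 131×136/217 = 82.1014
  Control, Slow: 131×81/217 = 48.8986
  Treatment, Fast: 86×136/217 = 53.8986
  Treatment, Slow: 86×81/217 = 32.1014
Contributions (O − E)²/E:
  (76 − 82.1014)²/82.1014 = 0.4534
  (55 − 48.8986)²/48.8986 = 0.7613
  (60 − 53.8986)²/53.8986 = 0.6907
  (26 − 32.1014)²/32.1014 = 1.1597
χ² = 0.4534 + 0.7613 + 0.6907 + 1.1597 = 3.065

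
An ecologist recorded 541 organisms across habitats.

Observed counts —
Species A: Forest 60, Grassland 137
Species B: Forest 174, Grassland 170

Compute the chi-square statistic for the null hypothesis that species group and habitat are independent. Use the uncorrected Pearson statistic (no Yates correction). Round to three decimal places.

20.669

Row totals: 197, 344. Column totals: 234, 307. Grand total N = 541.
Expected counts (row total × column total / N):
  Species A, Forest: 197×234/541 = 85.2089
  Species A, Grassland: 197×307/541 = 111.7911
  Species B, Forest: 344×234/541 = 148.7911
  Species B, Grassland: 344×307/541 = 195.2089
Contributions (O − E)²/E:
  (60 − 85.2089)²/85.2089 = 7.4580
  (137 − 111.7911)²/111.7911 = 5.6846
  (174 − 148.7911)²/148.7911 = 4.2710
  (170 − 195.2089)²/195.2089 = 3.2554
χ² = 7.4580 + 5.6846 + 4.2710 + 3.2554 = 20.669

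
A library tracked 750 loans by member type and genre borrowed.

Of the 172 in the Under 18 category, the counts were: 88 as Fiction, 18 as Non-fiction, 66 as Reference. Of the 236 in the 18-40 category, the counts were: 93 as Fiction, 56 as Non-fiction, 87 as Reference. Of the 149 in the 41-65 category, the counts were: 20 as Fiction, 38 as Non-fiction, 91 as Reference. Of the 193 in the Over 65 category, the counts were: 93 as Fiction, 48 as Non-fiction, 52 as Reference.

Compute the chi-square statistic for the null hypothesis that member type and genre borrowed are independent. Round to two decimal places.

Row totals: 172, 236, 149, 193. Column totals: 294, 160, 296. Grand total N = 750.
Expected counts (row total × column total / N):
  Under 18, Fiction: 172×294/750 = 67.424
  Under 18, Non-fiction: 172×160/750 = 36.693
  Under 18, Reference: 172×296/750 = 67.883
  18-40, Fiction: 236×294/750 = 92.512
  18-40, Non-fiction: 236×160/750 = 50.347
  18-40, Reference: 236×296/750 = 93.141
  41-65, Fiction: 149×294/750 = 58.408
  41-65, Non-fiction: 149×160/750 = 31.787
  41-65, Reference: 149×296/750 = 58.805
  Over 65, Fiction: 193×294/750 = 75.656
  Over 65, Non-fiction: 193×160/750 = 41.173
  Over 65, Reference: 193×296/750 = 76.171
Contributions (O − E)²/E:
  (88 − 67.424)²/67.424 = 6.2792
  (18 − 36.693)²/36.693 = 9.5230
  (66 − 67.883)²/67.883 = 0.0522
  (93 − 92.512)²/92.512 = 0.0026
  (56 − 50.347)²/50.347 = 0.6347
  (87 − 93.141)²/93.141 = 0.4049
  (20 − 58.408)²/58.408 = 25.2564
  (38 − 31.787)²/31.787 = 1.2144
  (91 − 58.805)²/58.805 = 17.6264
  (93 − 75.656)²/75.656 = 3.9761
  (48 − 41.173)²/41.173 = 1.1320
  (52 − 76.171)²/76.171 = 7.6701
χ² = 6.2792 + 9.5230 + 0.0522 + 0.0026 + 0.6347 + 0.4049 + 25.2564 + 1.2144 + 17.6264 + 3.9761 + 1.1320 + 7.6701 = 73.77

73.77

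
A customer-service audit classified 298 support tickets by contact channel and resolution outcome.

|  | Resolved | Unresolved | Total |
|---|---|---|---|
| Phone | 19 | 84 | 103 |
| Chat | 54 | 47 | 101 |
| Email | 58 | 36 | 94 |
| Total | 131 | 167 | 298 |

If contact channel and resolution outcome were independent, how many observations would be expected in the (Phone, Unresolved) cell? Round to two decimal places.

57.72

Row total (Phone) = 103; column total (Unresolved) = 167; grand total N = 298.
Expected count = (row total × column total) / N = 103 × 167 / 298 = 57.72.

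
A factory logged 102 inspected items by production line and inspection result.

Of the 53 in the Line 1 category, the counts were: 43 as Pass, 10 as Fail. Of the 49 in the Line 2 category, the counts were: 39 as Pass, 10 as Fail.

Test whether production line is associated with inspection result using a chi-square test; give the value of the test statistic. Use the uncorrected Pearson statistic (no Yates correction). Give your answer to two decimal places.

Row totals: 53, 49. Column totals: 82, 20. Grand total N = 102.
Expected counts (row total × column total / N):
  Line 1, Pass: 53×82/102 = 42.608
  Line 1, Fail: 53×20/102 = 10.392
  Line 2, Pass: 49×82/102 = 39.392
  Line 2, Fail: 49×20/102 = 9.608
Contributions (O − E)²/E:
  (43 − 42.608)²/42.608 = 0.0036
  (10 − 10.392)²/10.392 = 0.0148
  (39 − 39.392)²/39.392 = 0.0039
  (10 − 9.608)²/9.608 = 0.0160
χ² = 0.0036 + 0.0148 + 0.0039 + 0.0160 = 0.04

0.04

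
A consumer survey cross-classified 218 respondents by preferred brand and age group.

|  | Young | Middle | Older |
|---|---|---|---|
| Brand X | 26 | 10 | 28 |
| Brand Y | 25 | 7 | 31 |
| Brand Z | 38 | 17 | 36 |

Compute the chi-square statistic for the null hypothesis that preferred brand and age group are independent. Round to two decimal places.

2.20

Row totals: 64, 63, 91. Column totals: 89, 34, 95. Grand total N = 218.
Expected counts (row total × column total / N):
  Brand X, Young: 64×89/218 = 26.128
  Brand X, Middle: 64×34/218 = 9.982
  Brand X, Older: 64×95/218 = 27.890
  Brand Y, Young: 63×89/218 = 25.720
  Brand Y, Middle: 63×34/218 = 9.826
  Brand Y, Older: 63×95/218 = 27.454
  Brand Z, Young: 91×89/218 = 37.151
  Brand Z, Middle: 91×34/218 = 14.193
  Brand Z, Older: 91×95/218 = 39.656
Contributions (O − E)²/E:
  (26 − 26.128)²/26.128 = 0.0006
  (10 − 9.982)²/9.982 = 0.0000
  (28 − 27.890)²/27.890 = 0.0004
  (25 − 25.720)²/25.720 = 0.0202
  (7 − 9.826)²/9.826 = 0.8128
  (31 − 27.454)²/27.454 = 0.4580
  (38 − 37.151)²/37.151 = 0.0194
  (17 − 14.193)²/14.193 = 0.5552
  (36 − 39.656)²/39.656 = 0.3371
χ² = 0.0006 + 0.0000 + 0.0004 + 0.0202 + 0.8128 + 0.4580 + 0.0194 + 0.5552 + 0.3371 = 2.20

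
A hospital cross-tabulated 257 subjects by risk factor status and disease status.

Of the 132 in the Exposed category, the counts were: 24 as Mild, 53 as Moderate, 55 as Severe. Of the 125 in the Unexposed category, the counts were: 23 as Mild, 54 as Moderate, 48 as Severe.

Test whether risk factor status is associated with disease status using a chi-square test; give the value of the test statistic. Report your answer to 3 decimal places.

0.316

Row totals: 132, 125. Column totals: 47, 107, 103. Grand total N = 257.
Expected counts (row total × column total / N):
  Exposed, Mild: 132×47/257 = 24.1401
  Exposed, Moderate: 132×107/257 = 54.9572
  Exposed, Severe: 132×103/257 = 52.9027
  Unexposed, Mild: 125×47/257 = 22.8599
  Unexposed, Moderate: 125×107/257 = 52.0428
  Unexposed, Severe: 125×103/257 = 50.0973
Contributions (O − E)²/E:
  (24 − 24.1401)²/24.1401 = 0.0008
  (53 − 54.9572)²/54.9572 = 0.0697
  (55 − 52.9027)²/52.9027 = 0.0831
  (23 − 22.8599)²/22.8599 = 0.0009
  (54 − 52.0428)²/52.0428 = 0.0736
  (48 − 50.0973)²/50.0973 = 0.0878
χ² = 0.0008 + 0.0697 + 0.0831 + 0.0009 + 0.0736 + 0.0878 = 0.316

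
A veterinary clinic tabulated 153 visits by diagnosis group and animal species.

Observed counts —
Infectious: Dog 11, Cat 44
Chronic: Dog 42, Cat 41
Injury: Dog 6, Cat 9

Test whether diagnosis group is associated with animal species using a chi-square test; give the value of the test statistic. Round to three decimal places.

Row totals: 55, 83, 15. Column totals: 59, 94. Grand total N = 153.
Expected counts (row total × column total / N):
  Infectious, Dog: 55×59/153 = 21.20915
  Infectious, Cat: 55×94/153 = 33.79085
  Chronic, Dog: 83×59/153 = 32.00654
  Chronic, Cat: 83×94/153 = 50.99346
  Injury, Dog: 15×59/153 = 5.78431
  Injury, Cat: 15×94/153 = 9.21569
Contributions (O − E)²/E:
  (11 − 21.20915)²/21.20915 = 4.9142
  (44 − 33.79085)²/33.79085 = 3.0845
  (42 − 32.00654)²/32.00654 = 3.1203
  (41 − 50.99346)²/50.99346 = 1.9585
  (6 − 5.78431)²/5.78431 = 0.0080
  (9 − 9.21569)²/9.21569 = 0.0050
χ² = 4.9142 + 3.0845 + 3.1203 + 1.9585 + 0.0080 + 0.0050 = 13.091

13.091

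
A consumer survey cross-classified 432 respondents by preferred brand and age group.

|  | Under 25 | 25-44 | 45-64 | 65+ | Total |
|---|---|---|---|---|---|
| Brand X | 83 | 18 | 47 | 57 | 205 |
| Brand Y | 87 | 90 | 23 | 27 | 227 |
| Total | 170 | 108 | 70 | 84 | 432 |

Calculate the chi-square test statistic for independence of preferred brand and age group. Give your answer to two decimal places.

Grand total N = 432.
Expected counts (row total × column total / N):
  Brand X, Under 25: 205×170/432 = 80.6713
  Brand X, 25-44: 205×108/432 = 51.2500
  Brand X, 45-64: 205×70/432 = 33.2176
  Brand X, 65+: 205×84/432 = 39.8611
  Brand Y, Under 25: 227×170/432 = 89.3287
  Brand Y, 25-44: 227×108/432 = 56.7500
  Brand Y, 45-64: 227×70/432 = 36.7824
  Brand Y, 65+: 227×84/432 = 44.1389
Contributions (O − E)²/E:
  (83 − 80.6713)²/80.6713 = 0.0672
  (18 − 51.2500)²/51.2500 = 21.5720
  (47 − 33.2176)²/33.2176 = 5.7185
  (57 − 39.8611)²/39.8611 = 7.3691
  (87 − 89.3287)²/89.3287 = 0.0607
  (90 − 56.7500)²/56.7500 = 19.4813
  (23 − 36.7824)²/36.7824 = 5.1643
  (27 − 44.1389)²/44.1389 = 6.6549
χ² = 0.0672 + 21.5720 + 5.7185 + 7.3691 + 0.0607 + 19.4813 + 5.1643 + 6.6549 = 66.09

66.09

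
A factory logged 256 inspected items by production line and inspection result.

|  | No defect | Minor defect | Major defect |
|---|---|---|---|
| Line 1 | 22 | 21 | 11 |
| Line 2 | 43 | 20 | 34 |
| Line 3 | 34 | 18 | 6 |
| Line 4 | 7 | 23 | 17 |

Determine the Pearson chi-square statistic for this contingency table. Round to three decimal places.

32.072

Row totals: 54, 97, 58, 47. Column totals: 106, 82, 68. Grand total N = 256.
Expected counts (row total × column total / N):
  Line 1, No defect: 54×106/256 = 22.35938
  Line 1, Minor defect: 54×82/256 = 17.29688
  Line 1, Major defect: 54×68/256 = 14.34375
  Line 2, No defect: 97×106/256 = 40.16406
  Line 2, Minor defect: 97×82/256 = 31.07031
  Line 2, Major defect: 97×68/256 = 25.76562
  Line 3, No defect: 58×106/256 = 24.01562
  Line 3, Minor defect: 58×82/256 = 18.57812
  Line 3, Major defect: 58×68/256 = 15.40625
  Line 4, No defect: 47×106/256 = 19.46094
  Line 4, Minor defect: 47×82/256 = 15.05469
  Line 4, Major defect: 47×68/256 = 12.48438
Contributions (O − E)²/E:
  (22 − 22.35938)²/22.35938 = 0.0058
  (21 − 17.29688)²/17.29688 = 0.7928
  (11 − 14.34375)²/14.34375 = 0.7795
  (43 − 40.16406)²/40.16406 = 0.2002
  (20 − 31.07031)²/31.07031 = 3.9443
  (34 − 25.76562)²/25.76562 = 2.6316
  (34 − 24.01562)²/24.01562 = 4.1510
  (18 − 18.57812)²/18.57812 = 0.0180
  (6 − 15.40625)²/15.40625 = 5.7430
  (7 − 19.46094)²/19.46094 = 7.9788
  (23 − 15.05469)²/15.05469 = 4.1932
  (17 − 12.48438)²/12.48438 = 1.6333
χ² = 0.0058 + 0.7928 + 0.7795 + 0.2002 + 3.9443 + 2.6316 + 4.1510 + 0.0180 + 5.7430 + 7.9788 + 4.1932 + 1.6333 = 32.072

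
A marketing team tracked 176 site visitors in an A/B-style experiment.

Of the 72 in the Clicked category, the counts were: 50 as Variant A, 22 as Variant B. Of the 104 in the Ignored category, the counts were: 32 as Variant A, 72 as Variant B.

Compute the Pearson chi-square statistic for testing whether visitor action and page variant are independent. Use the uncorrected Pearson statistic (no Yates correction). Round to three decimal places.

Row totals: 72, 104. Column totals: 82, 94. Grand total N = 176.
Expected counts (row total × column total / N):
  Clicked, Variant A: 72×82/176 = 33.5455
  Clicked, Variant B: 72×94/176 = 38.4545
  Ignored, Variant A: 104×82/176 = 48.4545
  Ignored, Variant B: 104×94/176 = 55.5455
Contributions (O − E)²/E:
  (50 − 33.5455)²/33.5455 = 8.0711
  (22 − 38.4545)²/38.4545 = 7.0408
  (32 − 48.4545)²/48.4545 = 5.5877
  (72 − 55.5455)²/55.5455 = 4.8744
χ² = 8.0711 + 7.0408 + 5.5877 + 4.8744 = 25.574

25.574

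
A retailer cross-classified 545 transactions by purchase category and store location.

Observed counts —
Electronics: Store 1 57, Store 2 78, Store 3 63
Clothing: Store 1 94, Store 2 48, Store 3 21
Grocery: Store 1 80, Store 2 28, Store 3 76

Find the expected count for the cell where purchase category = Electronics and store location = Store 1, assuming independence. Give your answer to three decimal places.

Row total (Electronics) = 198; column total (Store 1) = 231; grand total N = 545.
Expected count = (row total × column total) / N = 198 × 231 / 545 = 83.923.

83.923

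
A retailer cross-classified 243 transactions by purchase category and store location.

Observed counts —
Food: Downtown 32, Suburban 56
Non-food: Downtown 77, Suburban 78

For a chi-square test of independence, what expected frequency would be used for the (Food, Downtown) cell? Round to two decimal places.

39.47

Row total (Food) = 88; column total (Downtown) = 109; grand total N = 243.
Expected count = (row total × column total) / N = 88 × 109 / 243 = 39.47.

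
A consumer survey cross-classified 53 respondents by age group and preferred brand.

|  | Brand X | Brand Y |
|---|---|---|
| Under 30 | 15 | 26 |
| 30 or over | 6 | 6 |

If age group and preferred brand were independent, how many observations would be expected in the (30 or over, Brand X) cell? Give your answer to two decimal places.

Row total (30 or over) = 12; column total (Brand X) = 21; grand total N = 53.
Expected count = (row total × column total) / N = 12 × 21 / 53 = 4.75.

4.75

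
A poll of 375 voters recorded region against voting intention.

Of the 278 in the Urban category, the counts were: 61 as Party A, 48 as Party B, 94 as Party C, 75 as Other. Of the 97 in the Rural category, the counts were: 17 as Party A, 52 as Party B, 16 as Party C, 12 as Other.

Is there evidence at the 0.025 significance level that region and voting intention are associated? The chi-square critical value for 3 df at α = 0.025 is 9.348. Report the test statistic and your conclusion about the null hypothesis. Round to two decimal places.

Row totals: 278, 97. Column totals: 78, 100, 110, 87. Grand total N = 375.
Expected counts (row total × column total / N):
  Urban, Party A: 278×78/375 = 57.8240
  Urban, Party B: 278×100/375 = 74.1333
  Urban, Party C: 278×110/375 = 81.5467
  Urban, Other: 278×87/375 = 64.4960
  Rural, Party A: 97×78/375 = 20.1760
  Rural, Party B: 97×100/375 = 25.8667
  Rural, Party C: 97×110/375 = 28.4533
  Rural, Other: 97×87/375 = 22.5040
Contributions (O − E)²/E:
  (61 − 57.8240)²/57.8240 = 0.1744
  (48 − 74.1333)²/74.1333 = 9.2125
  (94 − 81.5467)²/81.5467 = 1.9018
  (75 − 64.4960)²/64.4960 = 1.7107
  (17 − 20.1760)²/20.1760 = 0.4999
  (52 − 25.8667)²/25.8667 = 26.4026
  (16 − 28.4533)²/28.4533 = 5.4505
  (12 − 22.5040)²/22.5040 = 4.9029
χ² = 0.1744 + 9.2125 + 1.9018 + 1.7107 + 0.4999 + 26.4026 + 5.4505 + 4.9029 = 50.26
df = (2−1)(4−1) = 3. Since 50.26 > 9.348, reject the null hypothesis of independence at α = 0.025.

50.26; reject H₀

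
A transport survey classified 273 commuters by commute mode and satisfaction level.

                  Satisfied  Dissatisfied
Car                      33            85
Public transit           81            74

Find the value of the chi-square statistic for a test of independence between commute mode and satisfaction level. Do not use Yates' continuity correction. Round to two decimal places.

Row totals: 118, 155. Column totals: 114, 159. Grand total N = 273.
Expected counts (row total × column total / N):
  Car, Satisfied: 118×114/273 = 49.275
  Car, Dissatisfied: 118×159/273 = 68.725
  Public transit, Satisfied: 155×114/273 = 64.725
  Public transit, Dissatisfied: 155×159/273 = 90.275
Contributions (O − E)²/E:
  (33 − 49.275)²/49.275 = 5.3755
  (85 − 68.725)²/68.725 = 3.8541
  (81 − 64.725)²/64.725 = 4.0923
  (74 − 90.275)²/90.275 = 2.9341
χ² = 5.3755 + 3.8541 + 4.0923 + 2.9341 = 16.26

16.26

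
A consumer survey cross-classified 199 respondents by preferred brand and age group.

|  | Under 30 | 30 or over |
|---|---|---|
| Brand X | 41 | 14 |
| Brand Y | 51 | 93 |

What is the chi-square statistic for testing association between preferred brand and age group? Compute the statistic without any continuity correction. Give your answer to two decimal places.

24.51

Row totals: 55, 144. Column totals: 92, 107. Grand total N = 199.
Expected counts (row total × column total / N):
  Brand X, Under 30: 55×92/199 = 25.427
  Brand X, 30 or over: 55×107/199 = 29.573
  Brand Y, Under 30: 144×92/199 = 66.573
  Brand Y, 30 or over: 144×107/199 = 77.427
Contributions (O − E)²/E:
  (41 − 25.427)²/25.427 = 9.5378
  (14 − 29.573)²/29.573 = 8.2007
  (51 − 66.573)²/66.573 = 3.6429
  (93 − 77.427)²/77.427 = 3.1322
χ² = 9.5378 + 8.2007 + 3.6429 + 3.1322 = 24.51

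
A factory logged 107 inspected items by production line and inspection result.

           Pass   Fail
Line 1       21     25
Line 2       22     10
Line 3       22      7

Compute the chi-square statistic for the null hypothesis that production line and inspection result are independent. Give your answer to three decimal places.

8.034

Row totals: 46, 32, 29. Column totals: 65, 42. Grand total N = 107.
Expected counts (row total × column total / N):
  Line 1, Pass: 46×65/107 = 27.9439
  Line 1, Fail: 46×42/107 = 18.0561
  Line 2, Pass: 32×65/107 = 19.4393
  Line 2, Fail: 32×42/107 = 12.5607
  Line 3, Pass: 29×65/107 = 17.6168
  Line 3, Fail: 29×42/107 = 11.3832
Contributions (O − E)²/E:
  (21 − 27.9439)²/27.9439 = 1.7255
  (25 − 18.0561)²/18.0561 = 2.6704
  (22 − 19.4393)²/19.4393 = 0.3373
  (10 − 12.5607)²/12.5607 = 0.5220
  (22 − 17.6168)²/17.6168 = 1.0906
  (7 − 11.3832)²/11.3832 = 1.6878
χ² = 1.7255 + 2.6704 + 0.3373 + 0.5220 + 1.0906 + 1.6878 = 8.034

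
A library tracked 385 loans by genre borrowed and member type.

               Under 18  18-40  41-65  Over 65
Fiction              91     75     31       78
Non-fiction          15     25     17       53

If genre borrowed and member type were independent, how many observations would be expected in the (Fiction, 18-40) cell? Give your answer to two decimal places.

Row total (Fiction) = 275; column total (18-40) = 100; grand total N = 385.
Expected count = (row total × column total) / N = 275 × 100 / 385 = 71.43.

71.43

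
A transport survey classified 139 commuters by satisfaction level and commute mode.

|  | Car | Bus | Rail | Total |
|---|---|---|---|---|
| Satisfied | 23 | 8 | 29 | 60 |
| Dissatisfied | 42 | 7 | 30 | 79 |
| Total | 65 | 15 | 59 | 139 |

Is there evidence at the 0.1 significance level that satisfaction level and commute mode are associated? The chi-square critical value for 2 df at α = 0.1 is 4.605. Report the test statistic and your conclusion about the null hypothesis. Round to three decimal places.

Grand total N = 139.
Expected counts (row total × column total / N):
  Satisfied, Car: 60×65/139 = 28.0576
  Satisfied, Bus: 60×15/139 = 6.4748
  Satisfied, Rail: 60×59/139 = 25.4676
  Dissatisfied, Car: 79×65/139 = 36.9424
  Dissatisfied, Bus: 79×15/139 = 8.5252
  Dissatisfied, Rail: 79×59/139 = 33.5324
Contributions (O − E)²/E:
  (23 − 28.0576)²/28.0576 = 0.9117
  (8 − 6.4748)²/6.4748 = 0.3593
  (29 − 25.4676)²/25.4676 = 0.4899
  (42 − 36.9424)²/36.9424 = 0.6924
  (7 − 8.5252)²/8.5252 = 0.2729
  (30 − 33.5324)²/33.5324 = 0.3721
χ² = 0.9117 + 0.3593 + 0.4899 + 0.6924 + 0.2729 + 0.3721 = 3.098
df = (2−1)(3−1) = 2. Since 3.098 < 4.605, fail to reject the null hypothesis of independence at α = 0.1.

3.098; fail to reject H₀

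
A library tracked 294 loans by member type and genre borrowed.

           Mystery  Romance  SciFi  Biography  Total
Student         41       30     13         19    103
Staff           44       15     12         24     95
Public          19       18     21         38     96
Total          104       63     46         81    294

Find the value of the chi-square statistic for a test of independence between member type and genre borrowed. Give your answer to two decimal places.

26.81

Grand total N = 294.
Expected counts (row total × column total / N):
  Student, Mystery: 103×104/294 = 36.4354
  Student, Romance: 103×63/294 = 22.0714
  Student, SciFi: 103×46/294 = 16.1156
  Student, Biography: 103×81/294 = 28.3776
  Staff, Mystery: 95×104/294 = 33.6054
  Staff, Romance: 95×63/294 = 20.3571
  Staff, SciFi: 95×46/294 = 14.8639
  Staff, Biography: 95×81/294 = 26.1735
  Public, Mystery: 96×104/294 = 33.9592
  Public, Romance: 96×63/294 = 20.5714
  Public, SciFi: 96×46/294 = 15.0204
  Public, Biography: 96×81/294 = 26.4490
Contributions (O − E)²/E:
  (41 − 36.4354)²/36.4354 = 0.5718
  (30 − 22.0714)²/22.0714 = 2.8482
  (13 − 16.1156)²/16.1156 = 0.6023
  (19 − 28.3776)²/28.3776 = 3.0989
  (44 − 33.6054)²/33.6054 = 3.2152
  (15 − 20.3571)²/20.3571 = 1.4098
  (12 − 14.8639)²/14.8639 = 0.5518
  (24 − 26.1735)²/26.1735 = 0.1805
  (19 − 33.9592)²/33.9592 = 6.5896
  (18 − 20.5714)²/20.5714 = 0.3214
  (21 − 15.0204)²/15.0204 = 2.3805
  (38 − 26.4490)²/26.4490 = 5.0446
χ² = 0.5718 + 2.8482 + 0.6023 + 3.0989 + 3.2152 + 1.4098 + 0.5518 + 0.1805 + 6.5896 + 0.3214 + 2.3805 + 5.0446 = 26.81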